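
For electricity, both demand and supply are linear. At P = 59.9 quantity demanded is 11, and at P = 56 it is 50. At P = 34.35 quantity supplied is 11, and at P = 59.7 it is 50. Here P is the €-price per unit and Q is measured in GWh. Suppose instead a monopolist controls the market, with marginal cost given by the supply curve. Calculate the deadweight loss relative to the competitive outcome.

Demand slope = (56 − 59.9)/(50 − 11) = −0.1, so P = 61 − 0.1Q.
Supply slope = (59.7 − 34.35)/(50 − 11) = 0.65, so P = 27.2 + 0.65Q.
Competitive equilibrium: 61 − 0.1Q = 27.2 + 0.65Q → Q* = 45.0667, P* = 56.4933.
Marginal revenue: MR = 61 − 0.2Q. Set MR = MC: 61 − 0.2Q = 27.2 + 0.65Q → Q_m = 39.7647.
Price P_m = 61 − 0.1·39.7647 = 57.0235; MC(Q_m) = 27.2 + 0.65·39.7647 = 53.0471.
Competitive Q* = 45.0667, so ΔQ = 5.302; wedge = 57.0235 − 53.0471 = 3.9764.
Deadweight loss = ½ × 5.302 × 3.9764 = €10.54.

€10.54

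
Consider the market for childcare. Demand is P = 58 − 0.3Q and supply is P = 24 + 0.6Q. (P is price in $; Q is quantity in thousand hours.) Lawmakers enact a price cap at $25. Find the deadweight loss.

Competitive equilibrium: 58 − 0.3Q = 24 + 0.6Q → Q* = 37.7778, P* = 46.6667.
At the ceiling P = 25, quantity supplied = (25 − 24)/0.6 = 1.6667.
Willingness to pay at Q' = 1.6667: 58 − 0.3·1.6667 = 57.5.
ΔQ = 37.7778 − 1.6667 = 36.1111; wedge = 57.5 − 25 = 32.5.
Deadweight loss = ½ × 36.1111 × 32.5 = $586.81 thousand.

$586.81 thousand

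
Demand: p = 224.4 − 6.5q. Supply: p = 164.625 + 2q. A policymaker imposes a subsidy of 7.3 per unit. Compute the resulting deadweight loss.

3.13

Competitive equilibrium: 224.4 − 6.5q = 164.625 + 2q → q* = 7.0324, p* = 178.6897.
The subsidy lowers effective supply by 7.3: p = 157.325 + 2q.
New quantity: 224.4 − 6.5q = 157.325 + 2q → q' = 7.8912.
Overproduction Δq = 7.8912 − 7.0324 = 0.8588; wedge = subsidy = 7.3.
Deadweight loss = ½ × 0.8588 × 7.3 = 3.13.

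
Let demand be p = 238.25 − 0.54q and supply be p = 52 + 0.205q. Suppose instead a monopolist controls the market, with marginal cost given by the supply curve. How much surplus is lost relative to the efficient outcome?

4111.38

Competitive equilibrium: 238.25 − 0.54q = 52 + 0.205q → q* = 250, p* = 103.25.
Marginal revenue: MR = 238.25 − 1.08q. Set MR = MC: 238.25 − 1.08q = 52 + 0.205q → q_m = 144.9416.
Price p_m = 238.25 − 0.54·144.9416 = 159.9815; MC(q_m) = 52 + 0.205·144.9416 = 81.713.
Competitive q* = 250, so Δq = 105.0584; wedge = 159.9815 − 81.713 = 78.2685.
Deadweight loss = ½ × 105.0584 × 78.2685 = 4111.38.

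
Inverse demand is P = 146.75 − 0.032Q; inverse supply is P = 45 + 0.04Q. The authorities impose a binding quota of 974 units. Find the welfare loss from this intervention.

6944.10

Competitive equilibrium: 146.75 − 0.032Q = 45 + 0.04Q → Q* = 1413.1944, P* = 101.5278.
At Q = 974: demand price = 146.75 − 0.032·974 = 115.582; supply price = 45 + 0.04·974 = 83.96.
ΔQ = 1413.1944 − 974 = 439.1944; wedge = 115.582 − 83.96 = 31.622.
Deadweight loss = ½ × 439.1944 × 31.622 = 6944.10.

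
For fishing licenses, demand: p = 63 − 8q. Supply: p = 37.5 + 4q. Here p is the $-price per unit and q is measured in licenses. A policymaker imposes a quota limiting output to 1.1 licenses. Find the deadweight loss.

Competitive equilibrium: 63 − 8q = 37.5 + 4q → q* = 2.125, p* = 46.
At q = 1.1: demand price = 63 − 8·1.1 = 54.2; supply price = 37.5 + 4·1.1 = 41.9.
Δq = 2.125 − 1.1 = 1.025; wedge = 54.2 − 41.9 = 12.3.
Welfare loss = ½ × 1.025 × 12.3 = $6.30.

$6.30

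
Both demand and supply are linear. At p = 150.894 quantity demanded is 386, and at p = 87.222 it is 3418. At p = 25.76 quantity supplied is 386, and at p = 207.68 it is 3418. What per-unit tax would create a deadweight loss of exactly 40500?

81

Demand slope = (87.222 − 150.894)/(3418 − 386) = −0.021, so p = 159 − 0.021q.
Supply slope = (207.68 − 25.76)/(3418 − 386) = 0.06, so p = 2.6 + 0.06q.
Competitive equilibrium: 159 − 0.021q = 2.6 + 0.06q → q* = 1930.8642, p* = 118.4519.
A tax t gives Δq = t/0.081 and wedge t, so DWL = t²/0.162.
t²/0.162 = 40500 → t² = 6561 → t = 81.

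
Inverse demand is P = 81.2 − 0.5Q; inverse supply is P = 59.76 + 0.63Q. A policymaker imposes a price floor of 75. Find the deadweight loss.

24.41

Competitive equilibrium: 81.2 − 0.5Q = 59.76 + 0.63Q → Q* = 18.9735, P* = 71.7133.
At the floor P = 75, quantity demanded = (81.2 − 75)/0.5 = 12.4.
Sellers' marginal cost at Q' = 12.4: 59.76 + 0.63·12.4 = 67.572.
ΔQ = 18.9735 − 12.4 = 6.5735; wedge = 75 − 67.572 = 7.428.
Welfare loss = ½ × 6.5735 × 7.428 = 24.41.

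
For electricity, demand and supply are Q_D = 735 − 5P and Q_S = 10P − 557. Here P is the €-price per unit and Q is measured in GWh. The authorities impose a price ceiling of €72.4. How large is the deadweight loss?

€2829.07

In inverse form: demand P = 147 − 0.2Q, supply P = 55.7 + 0.1Q.
Competitive equilibrium: 147 − 0.2Q = 55.7 + 0.1Q → Q* = 304.3333, P* = 86.1333.
At the ceiling P = 72.4, quantity supplied = (72.4 − 55.7)/0.1 = 167.
Willingness to pay at Q' = 167: 147 − 0.2·167 = 113.6.
ΔQ = 304.3333 − 167 = 137.3333; wedge = 113.6 − 72.4 = 41.2.
DWL = ½ × 137.3333 × 41.2 = €2829.07.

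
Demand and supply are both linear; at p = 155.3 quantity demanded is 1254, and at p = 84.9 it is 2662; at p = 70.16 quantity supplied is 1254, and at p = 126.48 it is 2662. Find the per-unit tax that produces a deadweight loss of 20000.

Demand slope = (84.9 − 155.3)/(2662 − 1254) = −0.05, so p = 218 − 0.05q.
Supply slope = (126.48 − 70.16)/(2662 − 1254) = 0.04, so p = 20 + 0.04q.
Competitive equilibrium: 218 − 0.05q = 20 + 0.04q → q* = 2200, p* = 108.
A tax t gives Δq = t/0.09 and wedge t, so DWL = t²/0.18.
t²/0.18 = 20000 → t² = 3600 → t = 60.

60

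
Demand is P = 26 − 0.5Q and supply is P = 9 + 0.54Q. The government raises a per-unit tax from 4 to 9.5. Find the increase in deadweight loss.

Competitive equilibrium: 26 − 0.5Q = 9 + 0.54Q → Q* = 16.3462, P* = 17.8269.
For a per-unit tax t: ΔQ = t/1.04, so DWL = ½·t·(t/1.04) = t²/2.08.
At t = 4: DWL = 7.692. At t = 9.5: DWL = 43.389.
Increase = 43.389 − 7.692 = 35.70.

35.70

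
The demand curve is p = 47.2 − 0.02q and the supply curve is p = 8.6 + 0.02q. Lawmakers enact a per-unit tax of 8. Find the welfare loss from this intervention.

Competitive equilibrium: 47.2 − 0.02q = 8.6 + 0.02q → q* = 965, p* = 27.9.
With the tax, the buyer price exceeds the seller price by 8: (47.2 − 0.02q) − (8.6 + 0.02q) = 8 → q' = 765.
Δq = 965 − 765 = 200; the wedge equals the tax, 8.
DWL = ½ × 200 × 8 = 800.

800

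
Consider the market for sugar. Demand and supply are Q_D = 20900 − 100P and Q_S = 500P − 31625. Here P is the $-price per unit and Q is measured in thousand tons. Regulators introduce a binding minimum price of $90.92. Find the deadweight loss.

In inverse form: demand P = 209 − 0.01Q, supply P = 63.25 + 0.002Q.
Competitive equilibrium: 209 − 0.01Q = 63.25 + 0.002Q → Q* = 12145.8333, P* = 87.5417.
At the floor P = 90.92, quantity demanded = (209 − 90.92)/0.01 = 11808.
Sellers' marginal cost at Q' = 11808: 63.25 + 0.002·11808 = 86.866.
ΔQ = 12145.8333 − 11808 = 337.8333; wedge = 90.92 − 86.866 = 4.054.
DWL = ½ × 337.8333 × 4.054 = $684.79 thousand.

$684.79 thousand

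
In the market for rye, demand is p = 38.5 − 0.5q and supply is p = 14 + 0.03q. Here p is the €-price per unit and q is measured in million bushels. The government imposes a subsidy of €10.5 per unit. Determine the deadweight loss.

Competitive equilibrium: 38.5 − 0.5q = 14 + 0.03q → q* = 46.2264, p* = 15.3868.
The subsidy lowers effective supply by 10.5: p = 3.5 + 0.03q.
New quantity: 38.5 − 0.5q = 3.5 + 0.03q → q' = 66.0377.
Overproduction Δq = 66.0377 − 46.2264 = 19.8113; wedge = subsidy = 10.5.
Welfare loss = ½ × 19.8113 × 10.5 = €104.01 million.

€104.01 million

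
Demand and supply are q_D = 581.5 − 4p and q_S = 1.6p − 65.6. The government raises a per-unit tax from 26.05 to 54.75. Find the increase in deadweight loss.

1325.12

In inverse form: demand p = 145.375 − 0.25q, supply p = 41 + 0.625q.
Competitive equilibrium: 145.375 − 0.25q = 41 + 0.625q → q* = 119.2857, p* = 115.5536.
For a per-unit tax t: Δq = t/0.875, so DWL = ½·t·(t/0.875) = t²/1.75.
At t = 26.05: DWL = 387.773. At t = 54.75: DWL = 1712.893.
Increase = 1712.893 − 387.773 = 1325.12.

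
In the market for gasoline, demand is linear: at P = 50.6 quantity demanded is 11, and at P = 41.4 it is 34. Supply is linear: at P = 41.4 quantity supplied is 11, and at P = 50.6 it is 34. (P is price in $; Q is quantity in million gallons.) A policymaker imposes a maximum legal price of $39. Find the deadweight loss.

Demand slope = (41.4 − 50.6)/(34 − 11) = −0.4, so P = 55 − 0.4Q.
Supply slope = (50.6 − 41.4)/(34 − 11) = 0.4, so P = 37 + 0.4Q.
Competitive equilibrium: 55 − 0.4Q = 37 + 0.4Q → Q* = 22.5, P* = 46.
At the ceiling P = 39, quantity supplied = (39 − 37)/0.4 = 5.
Willingness to pay at Q' = 5: 55 − 0.4·5 = 53.
ΔQ = 22.5 − 5 = 17.5; wedge = 53 − 39 = 14.
Deadweight loss = ½ × 17.5 × 14 = $122.50 million.

$122.50 million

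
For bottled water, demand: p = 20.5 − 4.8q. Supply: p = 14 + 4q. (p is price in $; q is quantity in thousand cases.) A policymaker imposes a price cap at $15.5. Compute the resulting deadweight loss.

$0.58 thousand

Competitive equilibrium: 20.5 − 4.8q = 14 + 4q → q* = 0.7386, p* = 16.9545.
At the ceiling p = 15.5, quantity supplied = (15.5 − 14)/4 = 0.375.
Willingness to pay at q' = 0.375: 20.5 − 4.8·0.375 = 18.7.
Δq = 0.7386 − 0.375 = 0.3636; wedge = 18.7 − 15.5 = 3.2.
Deadweight loss = ½ × 0.3636 × 3.2 = $0.58 thousand.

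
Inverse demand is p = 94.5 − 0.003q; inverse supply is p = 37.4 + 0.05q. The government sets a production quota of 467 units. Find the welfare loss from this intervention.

9872.24

Competitive equilibrium: 94.5 − 0.003q = 37.4 + 0.05q → q* = 1077.3585, p* = 91.2679.
At q = 467: demand price = 94.5 − 0.003·467 = 93.099; supply price = 37.4 + 0.05·467 = 60.75.
Δq = 1077.3585 − 467 = 610.3585; wedge = 93.099 − 60.75 = 32.349.
The triangle = ½ × 610.3585 × 32.349 = 9872.24.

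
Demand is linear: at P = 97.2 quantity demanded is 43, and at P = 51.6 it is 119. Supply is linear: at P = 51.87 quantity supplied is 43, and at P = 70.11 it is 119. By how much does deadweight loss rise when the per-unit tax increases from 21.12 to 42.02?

785.49

Demand slope = (51.6 − 97.2)/(119 − 43) = −0.6, so P = 123 − 0.6Q.
Supply slope = (70.11 − 51.87)/(119 − 43) = 0.24, so P = 41.55 + 0.24Q.
Competitive equilibrium: 123 − 0.6Q = 41.55 + 0.24Q → Q* = 96.9643, P* = 64.8214.
For a per-unit tax t: ΔQ = t/0.84, so DWL = ½·t·(t/0.84) = t²/1.68.
At t = 21.12: DWL = 265.509. At t = 42.02: DWL = 1051.
Increase = 1051 − 265.509 = 785.49.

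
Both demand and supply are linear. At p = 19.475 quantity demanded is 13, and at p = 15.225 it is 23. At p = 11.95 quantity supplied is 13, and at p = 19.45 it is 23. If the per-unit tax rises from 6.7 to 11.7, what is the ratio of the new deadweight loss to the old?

3.049

Demand slope = (15.225 − 19.475)/(23 − 13) = −0.425, so p = 25 − 0.425q.
Supply slope = (19.45 − 11.95)/(23 − 13) = 0.75, so p = 2.2 + 0.75q.
Competitive equilibrium: 25 − 0.425q = 2.2 + 0.75q → q* = 19.4043, p* = 16.7532.
For a per-unit tax t: Δq = t/1.175, so DWL = ½·t·(t/1.175) = t²/2.35.
At t = 6.7: DWL = 19.102. At t = 11.7: DWL = 58.251.
Ratio = (11.7/6.7)² = 3.049.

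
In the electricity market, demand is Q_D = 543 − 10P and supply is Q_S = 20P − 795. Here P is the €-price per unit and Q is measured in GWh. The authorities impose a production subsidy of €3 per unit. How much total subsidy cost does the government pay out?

€351

In inverse form: demand P = 54.3 − 0.1Q, supply P = 39.75 + 0.05Q.
Competitive equilibrium: 54.3 − 0.1Q = 39.75 + 0.05Q → Q* = 97, P* = 44.6.
The subsidy lowers effective supply by 3: P = 36.75 + 0.05Q.
New quantity: 54.3 − 0.1Q = 36.75 + 0.05Q → Q' = 117.
Total subsidy cost = 3 × 117 = €351.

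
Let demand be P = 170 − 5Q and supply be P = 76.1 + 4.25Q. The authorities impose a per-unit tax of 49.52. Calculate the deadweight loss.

132.55

Competitive equilibrium: 170 − 5Q = 76.1 + 4.25Q → Q* = 10.15135, P* = 119.24324.
With the tax, the buyer price exceeds the seller price by 49.52: (170 − 5Q) − (76.1 + 4.25Q) = 49.52 → Q' = 4.79784.
ΔQ = 10.15135 − 4.79784 = 5.35351; the wedge equals the tax, 49.52.
Deadweight loss = ½ × 5.35351 × 49.52 = 132.55.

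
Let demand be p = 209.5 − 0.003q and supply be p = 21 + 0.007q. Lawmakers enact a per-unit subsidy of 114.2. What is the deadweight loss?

652082

Competitive equilibrium: 209.5 − 0.003q = 21 + 0.007q → q* = 18850, p* = 152.95.
The subsidy lowers effective supply by 114.2: p = 0.007q − 93.2.
New quantity: 209.5 − 0.003q = 0.007q − 93.2 → q' = 30270.
Overproduction Δq = 30270 − 18850 = 11420; wedge = subsidy = 114.2.
Deadweight loss = ½ × 11420 × 114.2 = 652082.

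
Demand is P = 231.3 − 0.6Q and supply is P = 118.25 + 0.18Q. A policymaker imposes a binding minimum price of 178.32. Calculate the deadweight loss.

Competitive equilibrium: 231.3 − 0.6Q = 118.25 + 0.18Q → Q* = 144.9359, P* = 144.3385.
At the floor P = 178.32, quantity demanded = (231.3 − 178.32)/0.6 = 88.3.
Sellers' marginal cost at Q' = 88.3: 118.25 + 0.18·88.3 = 134.144.
ΔQ = 144.9359 − 88.3 = 56.6359; wedge = 178.32 − 134.144 = 44.176.
Deadweight loss = ½ × 56.6359 × 44.176 = 1250.97.

1250.97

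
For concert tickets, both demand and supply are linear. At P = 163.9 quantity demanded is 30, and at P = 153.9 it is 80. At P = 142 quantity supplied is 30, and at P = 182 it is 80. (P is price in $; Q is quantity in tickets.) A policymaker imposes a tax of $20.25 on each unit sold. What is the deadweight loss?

Demand slope = (153.9 − 163.9)/(80 − 30) = −0.2, so P = 169.9 − 0.2Q.
Supply slope = (182 − 142)/(80 − 30) = 0.8, so P = 118 + 0.8Q.
Competitive equilibrium: 169.9 − 0.2Q = 118 + 0.8Q → Q* = 51.9, P* = 159.52.
With the tax, the buyer price exceeds the seller price by 20.25: (169.9 − 0.2Q) − (118 + 0.8Q) = 20.25 → Q' = 31.65.
ΔQ = 51.9 − 31.65 = 20.25; the wedge equals the tax, 20.25.
The triangle = ½ × 20.25 × 20.25 = $205.03.

$205.03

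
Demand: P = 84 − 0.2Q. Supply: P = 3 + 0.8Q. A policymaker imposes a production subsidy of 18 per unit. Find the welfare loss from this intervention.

Competitive equilibrium: 84 − 0.2Q = 3 + 0.8Q → Q* = 81, P* = 67.8.
The subsidy lowers effective supply by 18: P = 0.8Q − 15.
New quantity: 84 − 0.2Q = 0.8Q − 15 → Q' = 99.
Overproduction ΔQ = 99 − 81 = 18; wedge = subsidy = 18.
Welfare loss = ½ × 18 × 18 = 162.

162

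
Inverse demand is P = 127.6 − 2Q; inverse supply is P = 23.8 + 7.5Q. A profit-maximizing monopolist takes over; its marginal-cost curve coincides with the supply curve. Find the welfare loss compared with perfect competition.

17.15

Competitive equilibrium: 127.6 − 2Q = 23.8 + 7.5Q → Q* = 10.9263, P* = 105.7474.
Marginal revenue: MR = 127.6 − 4Q. Set MR = MC: 127.6 − 4Q = 23.8 + 7.5Q → Q_m = 9.0261.
Price P_m = 127.6 − 2·9.0261 = 109.5478; MC(Q_m) = 23.8 + 7.5·9.0261 = 91.4958.
Competitive Q* = 10.9263, so ΔQ = 1.9002; wedge = 109.5478 − 91.4958 = 18.052.
Welfare loss = ½ × 1.9002 × 18.052 = 17.15.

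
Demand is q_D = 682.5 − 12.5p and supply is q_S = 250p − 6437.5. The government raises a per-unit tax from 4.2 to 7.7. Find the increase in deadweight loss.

247.92

In inverse form: demand p = 54.6 − 0.08q, supply p = 25.75 + 0.004q.
Competitive equilibrium: 54.6 − 0.08q = 25.75 + 0.004q → q* = 343.4524, p* = 27.1238.
For a per-unit tax t: Δq = t/0.084, so DWL = ½·t·(t/0.084) = t²/0.168.
At t = 4.2: DWL = 105. At t = 7.7: DWL = 352.917.
Increase = 352.917 − 105 = 247.92.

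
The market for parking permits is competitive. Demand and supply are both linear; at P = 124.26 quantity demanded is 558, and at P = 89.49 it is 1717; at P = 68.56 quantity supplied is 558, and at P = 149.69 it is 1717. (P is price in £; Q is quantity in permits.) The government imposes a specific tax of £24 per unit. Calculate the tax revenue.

£21000

Demand slope = (89.49 − 124.26)/(1717 − 558) = −0.03, so P = 141 − 0.03Q.
Supply slope = (149.69 − 68.56)/(1717 − 558) = 0.07, so P = 29.5 + 0.07Q.
Competitive equilibrium: 141 − 0.03Q = 29.5 + 0.07Q → Q* = 1115, P* = 107.55.
With the tax, the buyer price exceeds the seller price by 24: (141 − 0.03Q) − (29.5 + 0.07Q) = 24 → Q' = 875.
Tax revenue = 24 × 875 = £21000.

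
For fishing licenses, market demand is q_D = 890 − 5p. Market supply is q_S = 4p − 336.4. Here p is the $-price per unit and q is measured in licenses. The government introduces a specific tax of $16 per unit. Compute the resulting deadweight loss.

$284.44

In inverse form: demand p = 178 − 0.2q, supply p = 84.1 + 0.25q.
Competitive equilibrium: 178 − 0.2q = 84.1 + 0.25q → q* = 208.6667, p* = 136.2667.
With the tax, the buyer price exceeds the seller price by 16: (178 − 0.2q) − (84.1 + 0.25q) = 16 → q' = 173.1111.
Δq = 208.6667 − 173.1111 = 35.5556; the wedge equals the tax, 16.
The triangle = ½ × 35.5556 × 16 = $284.44.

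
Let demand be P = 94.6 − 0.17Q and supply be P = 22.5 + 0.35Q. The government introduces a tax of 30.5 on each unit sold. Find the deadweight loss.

894.47

Competitive equilibrium: 94.6 − 0.17Q = 22.5 + 0.35Q → Q* = 138.6538, P* = 71.0288.
With the tax, the buyer price exceeds the seller price by 30.5: (94.6 − 0.17Q) − (22.5 + 0.35Q) = 30.5 → Q' = 80.
ΔQ = 138.6538 − 80 = 58.6538; the wedge equals the tax, 30.5.
DWL = ½ × 58.6538 × 30.5 = 894.47.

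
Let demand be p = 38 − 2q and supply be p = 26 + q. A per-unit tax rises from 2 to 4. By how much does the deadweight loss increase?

Competitive equilibrium: 38 − 2q = 26 + q → q* = 4, p* = 30.
For a per-unit tax t: Δq = t/3, so DWL = ½·t·(t/3) = t²/6.
At t = 2: DWL = 0.667. At t = 4: DWL = 2.667.
Increase = 2.667 − 0.667 = 2.

2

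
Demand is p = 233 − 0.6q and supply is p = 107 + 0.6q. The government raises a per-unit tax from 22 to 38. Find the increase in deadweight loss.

400

Competitive equilibrium: 233 − 0.6q = 107 + 0.6q → q* = 105, p* = 170.
For a per-unit tax t: Δq = t/1.2, so DWL = ½·t·(t/1.2) = t²/2.4.
At t = 22: DWL = 201.667. At t = 38: DWL = 601.667.
Increase = 601.667 − 201.667 = 400.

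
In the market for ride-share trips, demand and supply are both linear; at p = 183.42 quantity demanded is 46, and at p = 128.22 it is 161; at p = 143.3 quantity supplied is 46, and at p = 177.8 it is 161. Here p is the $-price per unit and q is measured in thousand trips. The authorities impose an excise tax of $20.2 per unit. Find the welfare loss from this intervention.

$261.56 thousand

Demand slope = (128.22 − 183.42)/(161 − 46) = −0.48, so p = 205.5 − 0.48q.
Supply slope = (177.8 − 143.3)/(161 − 46) = 0.3, so p = 129.5 + 0.3q.
Competitive equilibrium: 205.5 − 0.48q = 129.5 + 0.3q → q* = 97.4359, p* = 158.7308.
With the tax, the buyer price exceeds the seller price by 20.2: (205.5 − 0.48q) − (129.5 + 0.3q) = 20.2 → q' = 71.5385.
Δq = 97.4359 − 71.5385 = 25.8974; the wedge equals the tax, 20.2.
DWL = ½ × 25.8974 × 20.2 = $261.56 thousand.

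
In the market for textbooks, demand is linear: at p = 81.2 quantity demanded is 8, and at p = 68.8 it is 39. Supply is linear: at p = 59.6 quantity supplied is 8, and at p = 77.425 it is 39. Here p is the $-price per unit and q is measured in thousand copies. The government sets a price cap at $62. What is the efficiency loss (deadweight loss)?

Demand slope = (68.8 − 81.2)/(39 − 8) = −0.4, so p = 84.4 − 0.4q.
Supply slope = (77.425 − 59.6)/(39 − 8) = 0.575, so p = 55 + 0.575q.
Competitive equilibrium: 84.4 − 0.4q = 55 + 0.575q → q* = 30.1538, p* = 72.3385.
At the ceiling p = 62, quantity supplied = (62 − 55)/0.575 = 12.1739.
Willingness to pay at q' = 12.1739: 84.4 − 0.4·12.1739 = 79.5304.
Δq = 30.1538 − 12.1739 = 17.9799; wedge = 79.5304 − 62 = 17.5304.
The triangle = ½ × 17.9799 × 17.5304 = $157.60 thousand.

$157.60 thousand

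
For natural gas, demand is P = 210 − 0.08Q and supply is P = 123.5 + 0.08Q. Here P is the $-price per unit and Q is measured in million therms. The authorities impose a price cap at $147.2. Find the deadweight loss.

Competitive equilibrium: 210 − 0.08Q = 123.5 + 0.08Q → Q* = 540.625, P* = 166.75.
At the ceiling P = 147.2, quantity supplied = (147.2 − 123.5)/0.08 = 296.25.
Willingness to pay at Q' = 296.25: 210 − 0.08·296.25 = 186.3.
ΔQ = 540.625 − 296.25 = 244.375; wedge = 186.3 − 147.2 = 39.1.
Deadweight loss = ½ × 244.375 × 39.1 = $4777.53 million.

$4777.53 million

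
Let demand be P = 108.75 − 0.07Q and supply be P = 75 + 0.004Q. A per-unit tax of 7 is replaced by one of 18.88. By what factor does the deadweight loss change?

Competitive equilibrium: 108.75 − 0.07Q = 75 + 0.004Q → Q* = 456.0811, P* = 76.8243.
For a per-unit tax t: ΔQ = t/0.074, so DWL = ½·t·(t/0.074) = t²/0.148.
At t = 7: DWL = 331.081. At t = 18.88: DWL = 2408.476.
Ratio = (18.88/7)² = 7.275.

7.275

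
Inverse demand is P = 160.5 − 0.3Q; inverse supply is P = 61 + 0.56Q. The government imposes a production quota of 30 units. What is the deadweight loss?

3157.96

Competitive equilibrium: 160.5 − 0.3Q = 61 + 0.56Q → Q* = 115.6977, P* = 125.7907.
At Q = 30: demand price = 160.5 − 0.3·30 = 151.5; supply price = 61 + 0.56·30 = 77.8.
ΔQ = 115.6977 − 30 = 85.6977; wedge = 151.5 − 77.8 = 73.7.
Deadweight loss = ½ × 85.6977 × 73.7 = 3157.96.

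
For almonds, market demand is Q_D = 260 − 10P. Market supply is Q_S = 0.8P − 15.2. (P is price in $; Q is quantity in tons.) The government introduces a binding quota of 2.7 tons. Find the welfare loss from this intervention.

$4.17

In inverse form: demand P = 26 − 0.1Q, supply P = 19 + 1.25Q.
Competitive equilibrium: 26 − 0.1Q = 19 + 1.25Q → Q* = 5.1852, P* = 25.4815.
At Q = 2.7: demand price = 26 − 0.1·2.7 = 25.73; supply price = 19 + 1.25·2.7 = 22.375.
ΔQ = 5.1852 − 2.7 = 2.4852; wedge = 25.73 − 22.375 = 3.355.
Welfare loss = ½ × 2.4852 × 3.355 = $4.17.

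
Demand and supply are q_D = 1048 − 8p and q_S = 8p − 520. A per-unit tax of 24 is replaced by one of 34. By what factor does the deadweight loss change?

2.007

In inverse form: demand p = 131 − 0.125q, supply p = 65 + 0.125q.
Competitive equilibrium: 131 − 0.125q = 65 + 0.125q → q* = 264, p* = 98.
For a per-unit tax t: Δq = t/0.25, so DWL = ½·t·(t/0.25) = t²/0.5.
At t = 24: DWL = 1152. At t = 34: DWL = 2312.
Ratio = (34/24)² = 2.007.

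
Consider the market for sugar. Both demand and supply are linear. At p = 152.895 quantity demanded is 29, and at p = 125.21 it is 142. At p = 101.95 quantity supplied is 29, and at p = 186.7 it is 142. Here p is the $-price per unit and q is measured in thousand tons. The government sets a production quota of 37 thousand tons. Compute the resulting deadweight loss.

$928.50 thousand

Demand slope = (125.21 − 152.895)/(142 − 29) = −0.245, so p = 160 − 0.245q.
Supply slope = (186.7 − 101.95)/(142 − 29) = 0.75, so p = 80.2 + 0.75q.
Competitive equilibrium: 160 − 0.245q = 80.2 + 0.75q → q* = 80.201, p* = 140.3508.
At q = 37: demand price = 160 − 0.245·37 = 150.935; supply price = 80.2 + 0.75·37 = 107.95.
Δq = 80.201 − 37 = 43.201; wedge = 150.935 − 107.95 = 42.985.
The triangle = ½ × 43.201 × 42.985 = $928.50 thousand.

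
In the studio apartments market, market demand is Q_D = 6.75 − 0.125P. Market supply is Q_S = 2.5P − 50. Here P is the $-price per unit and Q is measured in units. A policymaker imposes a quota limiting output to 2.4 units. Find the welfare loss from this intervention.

In inverse form: demand P = 54 − 8Q, supply P = 20 + 0.4Q.
Competitive equilibrium: 54 − 8Q = 20 + 0.4Q → Q* = 4.0476, P* = 21.619.
At Q = 2.4: demand price = 54 − 8·2.4 = 34.8; supply price = 20 + 0.4·2.4 = 20.96.
ΔQ = 4.0476 − 2.4 = 1.6476; wedge = 34.8 − 20.96 = 13.84.
DWL = ½ × 1.6476 × 13.84 = $11.40.

$11.40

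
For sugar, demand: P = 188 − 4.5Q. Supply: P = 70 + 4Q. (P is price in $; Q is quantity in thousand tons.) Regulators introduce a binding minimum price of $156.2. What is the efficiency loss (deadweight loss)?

$197.43 thousand

Competitive equilibrium: 188 − 4.5Q = 70 + 4Q → Q* = 13.8824, P* = 125.5294.
At the floor P = 156.2, quantity demanded = (188 − 156.2)/4.5 = 7.0667.
Sellers' marginal cost at Q' = 7.0667: 70 + 4·7.0667 = 98.2668.
ΔQ = 13.8824 − 7.0667 = 6.8157; wedge = 156.2 − 98.2668 = 57.9332.
DWL = ½ × 6.8157 × 57.9332 = $197.43 thousand.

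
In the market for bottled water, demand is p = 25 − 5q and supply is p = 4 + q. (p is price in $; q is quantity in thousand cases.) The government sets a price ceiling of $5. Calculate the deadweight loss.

$18.75 thousand

Competitive equilibrium: 25 − 5q = 4 + q → q* = 3.5, p* = 7.5.
At the ceiling p = 5, quantity supplied = (5 − 4)/1 = 1.
Willingness to pay at q' = 1: 25 − 5·1 = 20.
Δq = 3.5 − 1 = 2.5; wedge = 20 − 5 = 15.
Welfare loss = ½ × 2.5 × 15 = $18.75 thousand.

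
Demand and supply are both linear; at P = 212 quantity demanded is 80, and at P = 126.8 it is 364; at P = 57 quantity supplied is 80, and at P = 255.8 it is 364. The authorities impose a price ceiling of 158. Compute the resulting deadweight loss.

Demand slope = (126.8 − 212)/(364 − 80) = −0.3, so P = 236 − 0.3Q.
Supply slope = (255.8 − 57)/(364 − 80) = 0.7, so P = 1 + 0.7Q.
Competitive equilibrium: 236 − 0.3Q = 1 + 0.7Q → Q* = 235, P* = 165.5.
At the ceiling P = 158, quantity supplied = (158 − 1)/0.7 = 224.2857.
Willingness to pay at Q' = 224.2857: 236 − 0.3·224.2857 = 168.7143.
ΔQ = 235 − 224.2857 = 10.7143; wedge = 168.7143 − 158 = 10.7143.
Welfare loss = ½ × 10.7143 × 10.7143 = 57.40.

57.40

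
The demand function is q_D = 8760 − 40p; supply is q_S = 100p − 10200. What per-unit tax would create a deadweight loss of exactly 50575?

In inverse form: demand p = 219 − 0.025q, supply p = 102 + 0.01q.
Competitive equilibrium: 219 − 0.025q = 102 + 0.01q → q* = 3342.8571, p* = 135.4286.
A tax t gives Δq = t/0.035 and wedge t, so DWL = t²/0.07.
t²/0.07 = 50575 → t² = 3540.25 → t = 59.5.

59.5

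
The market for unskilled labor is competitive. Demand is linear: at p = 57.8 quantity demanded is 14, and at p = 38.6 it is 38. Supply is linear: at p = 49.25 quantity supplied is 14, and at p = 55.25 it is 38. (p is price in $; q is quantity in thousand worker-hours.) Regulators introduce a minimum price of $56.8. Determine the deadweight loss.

$24.94 thousand

Demand slope = (38.6 − 57.8)/(38 − 14) = −0.8, so p = 69 − 0.8q.
Supply slope = (55.25 − 49.25)/(38 − 14) = 0.25, so p = 45.75 + 0.25q.
Competitive equilibrium: 69 − 0.8q = 45.75 + 0.25q → q* = 22.1429, p* = 51.2857.
At the floor p = 56.8, quantity demanded = (69 − 56.8)/0.8 = 15.25.
Sellers' marginal cost at q' = 15.25: 45.75 + 0.25·15.25 = 49.5625.
Δq = 22.1429 − 15.25 = 6.8929; wedge = 56.8 − 49.5625 = 7.2375.
Welfare loss = ½ × 6.8929 × 7.2375 = $24.94 thousand.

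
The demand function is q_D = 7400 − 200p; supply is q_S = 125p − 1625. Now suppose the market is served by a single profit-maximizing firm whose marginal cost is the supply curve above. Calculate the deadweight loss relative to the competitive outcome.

1709.40

In inverse form: demand p = 37 − 0.005q, supply p = 13 + 0.008q.
Competitive equilibrium: 37 − 0.005q = 13 + 0.008q → q* = 1846.15385, p* = 27.76923.
Marginal revenue: MR = 37 − 0.01q. Set MR = MC: 37 − 0.01q = 13 + 0.008q → q_m = 1333.33333.
Price p_m = 37 − 0.005·1333.33333 = 30.33333; MC(q_m) = 13 + 0.008·1333.33333 = 23.66667.
Competitive q* = 1846.15385, so Δq = 512.82052; wedge = 30.33333 − 23.66667 = 6.66666.
Welfare loss = ½ × 512.82052 × 6.66666 = 1709.40.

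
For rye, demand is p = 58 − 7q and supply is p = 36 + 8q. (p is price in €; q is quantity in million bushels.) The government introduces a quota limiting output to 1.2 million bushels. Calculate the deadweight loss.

€0.53 million

Competitive equilibrium: 58 − 7q = 36 + 8q → q* = 1.4667, p* = 47.7333.
At q = 1.2: demand price = 58 − 7·1.2 = 49.6; supply price = 36 + 8·1.2 = 45.6.
Δq = 1.4667 − 1.2 = 0.2667; wedge = 49.6 − 45.6 = 4.
Deadweight loss = ½ × 0.2667 × 4 = €0.53 million.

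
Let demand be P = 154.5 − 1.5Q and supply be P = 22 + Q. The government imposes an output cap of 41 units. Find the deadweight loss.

Competitive equilibrium: 154.5 − 1.5Q = 22 + Q → Q* = 53, P* = 75.
At Q = 41: demand price = 154.5 − 1.5·41 = 93; supply price = 22 + 1·41 = 63.
ΔQ = 53 − 41 = 12; wedge = 93 − 63 = 30.
The triangle = ½ × 12 × 30 = 180.

180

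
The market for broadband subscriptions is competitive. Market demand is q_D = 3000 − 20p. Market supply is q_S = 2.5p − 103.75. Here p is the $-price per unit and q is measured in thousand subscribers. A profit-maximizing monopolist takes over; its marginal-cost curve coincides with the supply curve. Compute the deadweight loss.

$130.80 thousand

In inverse form: demand p = 150 − 0.05q, supply p = 41.5 + 0.4q.
Competitive equilibrium: 150 − 0.05q = 41.5 + 0.4q → q* = 241.1111, p* = 137.9444.
Marginal revenue: MR = 150 − 0.1q. Set MR = MC: 150 − 0.1q = 41.5 + 0.4q → q_m = 217.
Price p_m = 150 − 0.05·217 = 139.15; MC(q_m) = 41.5 + 0.4·217 = 128.3.
Competitive q* = 241.1111, so Δq = 24.1111; wedge = 139.15 − 128.3 = 10.85.
Deadweight loss = ½ × 24.1111 × 10.85 = $130.80 thousand.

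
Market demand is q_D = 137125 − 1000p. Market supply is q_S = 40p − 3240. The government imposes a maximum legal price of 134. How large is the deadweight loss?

19.42

In inverse form: demand p = 137.125 − 0.001q, supply p = 81 + 0.025q.
Competitive equilibrium: 137.125 − 0.001q = 81 + 0.025q → q* = 2158.6538, p* = 134.9663.
At the ceiling p = 134, quantity supplied = (134 − 81)/0.025 = 2120.
Willingness to pay at q' = 2120: 137.125 − 0.001·2120 = 135.005.
Δq = 2158.6538 − 2120 = 38.6538; wedge = 135.005 − 134 = 1.005.
DWL = ½ × 38.6538 × 1.005 = 19.42.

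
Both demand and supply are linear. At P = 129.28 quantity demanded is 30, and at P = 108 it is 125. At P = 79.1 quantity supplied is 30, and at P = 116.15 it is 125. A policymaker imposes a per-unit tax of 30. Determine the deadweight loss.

Demand slope = (108 − 129.28)/(125 − 30) = −0.224, so P = 136 − 0.224Q.
Supply slope = (116.15 − 79.1)/(125 − 30) = 0.39, so P = 67.4 + 0.39Q.
Competitive equilibrium: 136 − 0.224Q = 67.4 + 0.39Q → Q* = 111.7264, P* = 110.9733.
With the tax, the buyer price exceeds the seller price by 30: (136 − 0.224Q) − (67.4 + 0.39Q) = 30 → Q' = 62.8664.
ΔQ = 111.7264 − 62.8664 = 48.86; the wedge equals the tax, 30.
Welfare loss = ½ × 48.86 × 30 = 732.90.

732.90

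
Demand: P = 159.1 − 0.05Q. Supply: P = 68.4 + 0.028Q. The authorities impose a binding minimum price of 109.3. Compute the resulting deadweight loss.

Competitive equilibrium: 159.1 − 0.05Q = 68.4 + 0.028Q → Q* = 1162.8205, P* = 100.959.
At the floor P = 109.3, quantity demanded = (159.1 − 109.3)/0.05 = 996.
Sellers' marginal cost at Q' = 996: 68.4 + 0.028·996 = 96.288.
ΔQ = 1162.8205 − 996 = 166.8205; wedge = 109.3 − 96.288 = 13.012.
DWL = ½ × 166.8205 × 13.012 = 1085.33.

1085.33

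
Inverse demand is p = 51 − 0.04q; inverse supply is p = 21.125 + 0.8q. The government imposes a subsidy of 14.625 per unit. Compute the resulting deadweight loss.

127.32

Competitive equilibrium: 51 − 0.04q = 21.125 + 0.8q → q* = 35.5655, p* = 49.5774.
The subsidy lowers effective supply by 14.625: p = 6.5 + 0.8q.
New quantity: 51 − 0.04q = 6.5 + 0.8q → q' = 52.9762.
Overproduction Δq = 52.9762 − 35.5655 = 17.4107; wedge = subsidy = 14.625.
The triangle = ½ × 17.4107 × 14.625 = 127.32.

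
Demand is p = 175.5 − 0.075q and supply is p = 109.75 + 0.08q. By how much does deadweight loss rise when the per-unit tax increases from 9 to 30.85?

2808.78

Competitive equilibrium: 175.5 − 0.075q = 109.75 + 0.08q → q* = 424.1935, p* = 143.6855.
For a per-unit tax t: Δq = t/0.155, so DWL = ½·t·(t/0.155) = t²/0.31.
At t = 9: DWL = 261.29. At t = 30.85: DWL = 3070.073.
Increase = 3070.073 − 261.29 = 2808.78.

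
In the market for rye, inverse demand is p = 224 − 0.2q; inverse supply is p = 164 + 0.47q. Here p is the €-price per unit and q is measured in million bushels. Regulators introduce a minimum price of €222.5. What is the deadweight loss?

€2255.41 million

Competitive equilibrium: 224 − 0.2q = 164 + 0.47q → q* = 89.5522, p* = 206.0896.
At the floor p = 222.5, quantity demanded = (224 − 222.5)/0.2 = 7.5.
Sellers' marginal cost at q' = 7.5: 164 + 0.47·7.5 = 167.525.
Δq = 89.5522 − 7.5 = 82.0522; wedge = 222.5 − 167.525 = 54.975.
The triangle = ½ × 82.0522 × 54.975 = €2255.41 million.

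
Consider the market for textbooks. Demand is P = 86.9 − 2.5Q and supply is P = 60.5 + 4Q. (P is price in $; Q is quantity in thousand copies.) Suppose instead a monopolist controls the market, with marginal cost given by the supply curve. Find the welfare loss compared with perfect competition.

$4.14 thousand

Competitive equilibrium: 86.9 − 2.5Q = 60.5 + 4Q → Q* = 4.0615, P* = 76.7462.
Marginal revenue: MR = 86.9 − 5Q. Set MR = MC: 86.9 − 5Q = 60.5 + 4Q → Q_m = 2.9333.
Price P_m = 86.9 − 2.5·2.9333 = 79.5668; MC(Q_m) = 60.5 + 4·2.9333 = 72.2332.
Competitive Q* = 4.0615, so ΔQ = 1.1282; wedge = 79.5668 − 72.2332 = 7.3336.
DWL = ½ × 1.1282 × 7.3336 = $4.14 thousand.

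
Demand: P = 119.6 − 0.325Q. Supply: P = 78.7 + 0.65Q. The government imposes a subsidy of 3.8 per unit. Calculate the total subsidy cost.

174.22

Competitive equilibrium: 119.6 − 0.325Q = 78.7 + 0.65Q → Q* = 41.9487, P* = 105.9667.
The subsidy lowers effective supply by 3.8: P = 74.9 + 0.65Q.
New quantity: 119.6 − 0.325Q = 74.9 + 0.65Q → Q' = 45.8462.
Total subsidy cost = 3.8 × 45.8462 = 174.22.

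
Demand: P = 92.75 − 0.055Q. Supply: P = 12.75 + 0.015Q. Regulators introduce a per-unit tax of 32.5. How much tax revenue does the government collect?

22053.57

Competitive equilibrium: 92.75 − 0.055Q = 12.75 + 0.015Q → Q* = 1142.8571, P* = 29.8929.
With the tax, the buyer price exceeds the seller price by 32.5: (92.75 − 0.055Q) − (12.75 + 0.015Q) = 32.5 → Q' = 678.5714.
Tax revenue = 32.5 × 678.5714 = 22053.57.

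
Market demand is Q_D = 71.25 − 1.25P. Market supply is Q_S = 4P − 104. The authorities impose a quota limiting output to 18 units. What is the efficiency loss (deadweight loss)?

69.72

In inverse form: demand P = 57 − 0.8Q, supply P = 26 + 0.25Q.
Competitive equilibrium: 57 − 0.8Q = 26 + 0.25Q → Q* = 29.5238, P* = 33.381.
At Q = 18: demand price = 57 − 0.8·18 = 42.6; supply price = 26 + 0.25·18 = 30.5.
ΔQ = 29.5238 − 18 = 11.5238; wedge = 42.6 − 30.5 = 12.1.
DWL = ½ × 11.5238 × 12.1 = 69.72.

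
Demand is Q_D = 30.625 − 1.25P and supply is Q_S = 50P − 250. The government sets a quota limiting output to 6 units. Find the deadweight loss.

129.62

In inverse form: demand P = 24.5 − 0.8Q, supply P = 5 + 0.02Q.
Competitive equilibrium: 24.5 − 0.8Q = 5 + 0.02Q → Q* = 23.7805, P* = 5.4756.
At Q = 6: demand price = 24.5 − 0.8·6 = 19.7; supply price = 5 + 0.02·6 = 5.12.
ΔQ = 23.7805 − 6 = 17.7805; wedge = 19.7 − 5.12 = 14.58.
Deadweight loss = ½ × 17.7805 × 14.58 = 129.62.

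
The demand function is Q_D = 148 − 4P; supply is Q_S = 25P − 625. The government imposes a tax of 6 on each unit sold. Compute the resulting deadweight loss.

In inverse form: demand P = 37 − 0.25Q, supply P = 25 + 0.04Q.
Competitive equilibrium: 37 − 0.25Q = 25 + 0.04Q → Q* = 41.3793, P* = 26.6552.
With the tax, the buyer price exceeds the seller price by 6: (37 − 0.25Q) − (25 + 0.04Q) = 6 → Q' = 20.6897.
ΔQ = 41.3793 − 20.6897 = 20.6896; the wedge equals the tax, 6.
DWL = ½ × 20.6896 × 6 = 62.07.

62.07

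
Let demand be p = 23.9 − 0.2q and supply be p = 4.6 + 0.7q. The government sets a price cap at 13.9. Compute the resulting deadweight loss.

29.95

Competitive equilibrium: 23.9 − 0.2q = 4.6 + 0.7q → q* = 21.4444, p* = 19.6111.
At the ceiling p = 13.9, quantity supplied = (13.9 − 4.6)/0.7 = 13.2857.
Willingness to pay at q' = 13.2857: 23.9 − 0.2·13.2857 = 21.2429.
Δq = 21.4444 − 13.2857 = 8.1587; wedge = 21.2429 − 13.9 = 7.3429.
The triangle = ½ × 8.1587 × 7.3429 = 29.95.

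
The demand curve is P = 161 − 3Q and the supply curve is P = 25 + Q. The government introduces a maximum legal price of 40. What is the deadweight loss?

722

Competitive equilibrium: 161 − 3Q = 25 + Q → Q* = 34, P* = 59.
At the ceiling P = 40, quantity supplied = (40 − 25)/1 = 15.
Willingness to pay at Q' = 15: 161 − 3·15 = 116.
ΔQ = 34 − 15 = 19; wedge = 116 − 40 = 76.
Deadweight loss = ½ × 19 × 76 = 722.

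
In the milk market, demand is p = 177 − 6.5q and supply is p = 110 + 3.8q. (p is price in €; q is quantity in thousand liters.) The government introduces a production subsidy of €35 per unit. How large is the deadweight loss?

Competitive equilibrium: 177 − 6.5q = 110 + 3.8q → q* = 6.5049, p* = 134.7184.
The subsidy lowers effective supply by 35: p = 75 + 3.8q.
New quantity: 177 − 6.5q = 75 + 3.8q → q' = 9.9029.
Overproduction Δq = 9.9029 − 6.5049 = 3.398; wedge = subsidy = 35.
DWL = ½ × 3.398 × 35 = €59.47 thousand.

€59.47 thousand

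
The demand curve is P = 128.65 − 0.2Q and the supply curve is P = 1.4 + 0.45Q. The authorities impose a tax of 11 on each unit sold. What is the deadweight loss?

Competitive equilibrium: 128.65 − 0.2Q = 1.4 + 0.45Q → Q* = 195.7692, P* = 89.4962.
With the tax, the buyer price exceeds the seller price by 11: (128.65 − 0.2Q) − (1.4 + 0.45Q) = 11 → Q' = 178.8462.
ΔQ = 195.7692 − 178.8462 = 16.923; the wedge equals the tax, 11.
The triangle = ½ × 16.923 × 11 = 93.08.

93.08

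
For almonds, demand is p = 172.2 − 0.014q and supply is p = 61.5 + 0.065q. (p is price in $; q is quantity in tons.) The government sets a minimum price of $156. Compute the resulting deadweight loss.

Competitive equilibrium: 172.2 − 0.014q = 61.5 + 0.065q → q* = 1401.2658, p* = 152.5823.
At the floor p = 156, quantity demanded = (172.2 − 156)/0.014 = 1157.1429.
Sellers' marginal cost at q' = 1157.1429: 61.5 + 0.065·1157.1429 = 136.7143.
Δq = 1401.2658 − 1157.1429 = 244.1229; wedge = 156 − 136.7143 = 19.2857.
The triangle = ½ × 244.1229 × 19.2857 = $2354.04.

$2354.04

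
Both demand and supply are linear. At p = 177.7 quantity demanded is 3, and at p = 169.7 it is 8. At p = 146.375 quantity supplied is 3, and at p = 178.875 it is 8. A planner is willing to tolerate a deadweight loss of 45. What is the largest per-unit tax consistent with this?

Demand slope = (169.7 − 177.7)/(8 − 3) = −1.6, so p = 182.5 − 1.6q.
Supply slope = (178.875 − 146.375)/(8 − 3) = 6.5, so p = 126.875 + 6.5q.
Competitive equilibrium: 182.5 − 1.6q = 126.875 + 6.5q → q* = 6.8673, p* = 171.5123.
A tax t gives Δq = t/8.1 and wedge t, so DWL = t²/16.2.
t²/16.2 = 45 → t² = 729 → t = 27.

27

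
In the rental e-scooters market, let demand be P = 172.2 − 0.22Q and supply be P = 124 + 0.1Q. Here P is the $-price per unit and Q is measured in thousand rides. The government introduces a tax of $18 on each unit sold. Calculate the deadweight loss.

Competitive equilibrium: 172.2 − 0.22Q = 124 + 0.1Q → Q* = 150.625, P* = 139.0625.
With the tax, the buyer price exceeds the seller price by 18: (172.2 − 0.22Q) − (124 + 0.1Q) = 18 → Q' = 94.375.
ΔQ = 150.625 − 94.375 = 56.25; the wedge equals the tax, 18.
The triangle = ½ × 56.25 × 18 = $506.25 thousand.

$506.25 thousand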